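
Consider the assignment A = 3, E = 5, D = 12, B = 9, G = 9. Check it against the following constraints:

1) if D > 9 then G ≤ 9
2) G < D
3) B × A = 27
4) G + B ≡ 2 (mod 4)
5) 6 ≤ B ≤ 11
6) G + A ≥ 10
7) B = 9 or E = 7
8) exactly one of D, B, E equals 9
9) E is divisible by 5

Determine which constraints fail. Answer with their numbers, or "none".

1) D = 12 > 9, so we need G ≤ 9; G = 9 ≤ 9 — holds.
2) G = 9, D = 12; 9 < 12 — holds.
3) B × A = 9 × 3 = 27 — holds.
4) G + B = 18; 18 mod 4 = 2 — holds.
5) B = 9 lies in [6, 11] — holds.
6) G + A = 9 + 3 = 12; 12 ≥ 10 — holds.
7) B = 9 = 9 (first disjunct) — holds.
8) D=12, B=9, E=5; 1 of them equals 9 — holds.
9) 5 / 5 = 1, so 5 divides 5 — holds.

Yes — all constraints hold.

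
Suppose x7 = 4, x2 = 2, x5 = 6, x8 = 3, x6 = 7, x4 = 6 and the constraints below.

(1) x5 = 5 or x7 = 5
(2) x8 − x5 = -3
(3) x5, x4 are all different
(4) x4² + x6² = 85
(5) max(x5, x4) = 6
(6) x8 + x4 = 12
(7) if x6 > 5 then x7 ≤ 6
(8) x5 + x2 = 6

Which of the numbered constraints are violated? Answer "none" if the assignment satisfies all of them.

Constraints 1, 3, 6, 8 do not hold.

(1) x5 = 6 ≠ 5 and x7 = 4 ≠ 5; both disjuncts false — violated.
(2) x8 − x5 = 3 − 6 = -3 — satisfied.
(3) x5 = x4 = 6, not all different — violated.
(4) x4² + x6² = 6² + 7² = 36 + 49 = 85 — satisfied.
(5) max(6, 6) = 6 — satisfied.
(6) x8 + x4 = 3 + 6 = 9, not 12 — violated.
(7) x6 = 7 > 5, so we need x7 ≤ 6; x7 = 4 ≤ 6 — satisfied.
(8) x5 + x2 = 6 + 2 = 8, not 6 — violated.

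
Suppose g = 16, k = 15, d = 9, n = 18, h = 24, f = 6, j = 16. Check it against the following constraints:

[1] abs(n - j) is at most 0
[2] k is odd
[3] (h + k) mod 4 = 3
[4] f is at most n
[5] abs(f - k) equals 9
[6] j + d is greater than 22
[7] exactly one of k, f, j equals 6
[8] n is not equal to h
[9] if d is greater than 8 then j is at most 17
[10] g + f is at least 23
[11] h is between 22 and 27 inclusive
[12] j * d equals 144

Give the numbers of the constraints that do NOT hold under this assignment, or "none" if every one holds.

Constraints 1, 10 do not hold.

[1] abs(18 - 16) = 2; 2 > 0, exceeds bound 0  ✗
[2] k = 15 is odd  ✓
[3] h + k = 39; 39 mod 4 = 3  ✓
[4] f = 6, n = 18; 6 ≤ 18  ✓
[5] abs(6 - 15) = 9  ✓
[6] j + d = 16 + 9 = 25; 25 > 22  ✓
[7] k=15, f=6, j=16; 1 of them equals 6  ✓
[8] n = 18, h = 24; distinct  ✓
[9] d = 9 > 8, so we need j ≤ 17; j = 16 ≤ 17  ✓
[10] g + f = 16 + 6 = 22; 22 < 23, bound 23 not met  ✗
[11] h = 24 lies in [22, 27]  ✓
[12] j * d = 16 * 9 = 144  ✓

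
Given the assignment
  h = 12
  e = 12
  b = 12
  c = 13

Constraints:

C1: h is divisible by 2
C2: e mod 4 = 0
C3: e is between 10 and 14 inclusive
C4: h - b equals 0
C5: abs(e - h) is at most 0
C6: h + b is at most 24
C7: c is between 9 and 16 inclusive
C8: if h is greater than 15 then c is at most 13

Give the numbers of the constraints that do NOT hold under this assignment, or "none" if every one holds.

C1: 12 / 2 = 6, so 2 divides 12 — holds.
C2: 12 mod 4 = 0 — holds.
C3: e = 12 lies in [10, 14] — holds.
C4: h - b = 12 - 12 = 0 — holds.
C5: abs(12 - 12) = 0; 0 ≤ 0 — holds.
C6: h + b = 12 + 12 = 24; 24 ≤ 24 — holds.
C7: c = 13 lies in [9, 16] — holds.
C8: h = 12, not > 15; antecedent false, conditional vacuously true — holds.

The assignment satisfies every constraint.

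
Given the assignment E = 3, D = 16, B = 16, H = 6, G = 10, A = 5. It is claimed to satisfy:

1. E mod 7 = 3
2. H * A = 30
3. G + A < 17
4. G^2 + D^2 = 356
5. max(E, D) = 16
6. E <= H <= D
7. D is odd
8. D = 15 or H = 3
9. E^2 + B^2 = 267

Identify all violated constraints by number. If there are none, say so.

The assignment fails constraints 7, 8, and 9.

1. 3 mod 7 = 3  yes
2. H * A = 6 * 5 = 30  yes
3. G + A = 10 + 5 = 15; 15 < 17  yes
4. G^2 + D^2 = 10^2 + 16^2 = 100 + 256 = 356  yes
5. max(3, 16) = 16  yes
6. values 3 <= 6 <= 16  yes
7. D = 16 is even  no
8. D = 16 ≠ 15 and H = 6 ≠ 3; both disjuncts false  no
9. E^2 + B^2 = 3^2 + 16^2 = 9 + 256 = 265, not 267  no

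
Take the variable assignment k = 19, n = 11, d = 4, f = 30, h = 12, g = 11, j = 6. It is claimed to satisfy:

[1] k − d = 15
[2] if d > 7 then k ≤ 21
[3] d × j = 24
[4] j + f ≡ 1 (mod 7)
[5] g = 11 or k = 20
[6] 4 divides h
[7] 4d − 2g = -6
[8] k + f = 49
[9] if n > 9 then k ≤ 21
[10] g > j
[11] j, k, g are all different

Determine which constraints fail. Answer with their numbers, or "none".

[1] k − d = 19 − 4 = 15 — holds.
[2] d = 4, not > 7; antecedent false, conditional vacuously true — holds.
[3] d × j = 4 × 6 = 24 — holds.
[4] j + f = 36; 36 mod 7 = 1 — holds.
[5] g = 11 = 11 (first disjunct) — holds.
[6] 12 / 4 = 3, so 4 divides 12 — holds.
[7] 4d − 2g = 4(4) − 2(11) = -6 — holds.
[8] k + f = 19 + 30 = 49 — holds.
[9] n = 11 > 9, so we need k ≤ 21; k = 19 ≤ 21 — holds.
[10] g = 11, j = 6; 11 > 6 — holds.
[11] values 6, 19, 11 are pairwise distinct — holds.

The assignment satisfies every constraint.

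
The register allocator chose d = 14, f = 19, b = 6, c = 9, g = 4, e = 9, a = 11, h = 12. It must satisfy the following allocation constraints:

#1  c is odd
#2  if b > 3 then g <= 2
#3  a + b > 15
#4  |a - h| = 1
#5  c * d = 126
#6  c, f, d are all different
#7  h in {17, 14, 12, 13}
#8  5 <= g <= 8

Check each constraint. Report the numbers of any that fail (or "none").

#1 c = 9 is odd — holds.
#2 b = 6 > 3, so we need g ≤ 2; but g = 4 > 2 — does not hold.
#3 a + b = 11 + 6 = 17; 17 > 15 — holds.
#4 |11 - 12| = 1 — holds.
#5 c * d = 9 * 14 = 126 — holds.
#6 values 9, 19, 14 are pairwise distinct — holds.
#7 h = 12 is in {17, 14, 12, 13} — holds.
#8 g = 4 is outside [5, 8] — does not hold.

The assignment fails constraints 2 and 8.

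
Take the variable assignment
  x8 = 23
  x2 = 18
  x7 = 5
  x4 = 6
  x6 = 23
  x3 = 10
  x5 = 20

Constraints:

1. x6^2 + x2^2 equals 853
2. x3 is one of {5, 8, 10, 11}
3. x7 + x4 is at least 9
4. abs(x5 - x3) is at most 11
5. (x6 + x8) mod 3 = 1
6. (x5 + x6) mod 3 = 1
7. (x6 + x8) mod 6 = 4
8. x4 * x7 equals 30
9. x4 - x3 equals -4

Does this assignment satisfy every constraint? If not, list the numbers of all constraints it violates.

1. x6^2 + x2^2 = 23^2 + 18^2 = 529 + 324 = 853 — holds.
2. x3 = 10 is in {5, 8, 10, 11} — holds.
3. x7 + x4 = 5 + 6 = 11; 11 ≥ 9 — holds.
4. abs(20 - 10) = 10; 10 ≤ 11 — holds.
5. x6 + x8 = 46; 46 mod 3 = 1 — holds.
6. x5 + x6 = 43; 43 mod 3 = 1 — holds.
7. x6 + x8 = 46; 46 mod 6 = 4 — holds.
8. x4 * x7 = 6 * 5 = 30 — holds.
9. x4 - x3 = 6 - 10 = -4 — holds.

None — every constraint holds.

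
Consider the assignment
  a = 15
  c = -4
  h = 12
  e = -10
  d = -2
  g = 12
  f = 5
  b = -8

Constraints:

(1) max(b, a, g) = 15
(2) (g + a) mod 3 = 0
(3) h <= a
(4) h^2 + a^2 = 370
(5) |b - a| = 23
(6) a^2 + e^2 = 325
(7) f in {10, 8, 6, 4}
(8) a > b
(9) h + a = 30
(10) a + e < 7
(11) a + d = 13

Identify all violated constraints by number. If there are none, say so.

(1) max(-8, 15, 12) = 15  holds
(2) g + a = 27; 27 mod 3 = 0  holds
(3) h = 12, a = 15; 12 ≤ 15  holds
(4) h^2 + a^2 = 12^2 + 15^2 = 144 + 225 = 369, not 370  fails
(5) |-8 - 15| = 23  holds
(6) a^2 + e^2 = 15^2 + (-10)^2 = 225 + 100 = 325  holds
(7) f = 5 is not in {10, 8, 6, 4}  fails
(8) a = 15, b = -8; 15 > -8  holds
(9) h + a = 12 + 15 = 27, not 30  fails
(10) a + e = 15 + (-10) = 5; 5 < 7  holds
(11) a + d = 15 + (-2) = 13  holds

The assignment fails constraints 4, 7, 9.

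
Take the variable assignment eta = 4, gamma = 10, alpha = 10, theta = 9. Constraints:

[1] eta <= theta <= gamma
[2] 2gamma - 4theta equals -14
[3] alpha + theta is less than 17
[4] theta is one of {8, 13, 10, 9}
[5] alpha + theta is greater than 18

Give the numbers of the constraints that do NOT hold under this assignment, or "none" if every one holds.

No — constraints 2 and 3 are not satisfied.

[1] values 4 <= 9 <= 10 — satisfied.
[2] 2gamma - 4theta = 2(10) - 4(9) = -16, not -14 — violated.
[3] alpha + theta = 10 + 9 = 19; 19 ≥ 17, bound 17 not met — violated.
[4] theta = 9 is in {8, 13, 10, 9} — satisfied.
[5] alpha + theta = 10 + 9 = 19; 19 > 18 — satisfied.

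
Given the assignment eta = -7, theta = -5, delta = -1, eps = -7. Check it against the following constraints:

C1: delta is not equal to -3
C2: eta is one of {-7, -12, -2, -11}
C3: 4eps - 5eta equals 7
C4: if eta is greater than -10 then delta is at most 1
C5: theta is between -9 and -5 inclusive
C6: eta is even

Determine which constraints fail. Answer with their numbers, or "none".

Constraint 6 does not hold.

C1: delta = -1, and -1 ≠ -3  ✔
C2: eta = -7 is in {-7, -12, -2, -11}  ✔
C3: 4eps - 5eta = 4(-7) - 5(-7) = 7  ✔
C4: eta = -7 > -10, so we need delta ≤ 1; delta = -1 ≤ 1  ✔
C5: theta = -5 lies in [-9, -5]  ✔
C6: eta = -7 is odd  ✘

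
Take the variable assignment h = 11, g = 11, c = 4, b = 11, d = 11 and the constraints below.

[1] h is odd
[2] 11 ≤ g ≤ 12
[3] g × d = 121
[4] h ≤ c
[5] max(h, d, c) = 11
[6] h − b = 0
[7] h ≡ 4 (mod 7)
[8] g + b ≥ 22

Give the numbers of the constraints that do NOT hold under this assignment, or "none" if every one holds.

Constraint 4 does not hold.

[1] h = 11 is odd  OK
[2] g = 11 lies in [11, 12]  OK
[3] g × d = 11 × 11 = 121  OK
[4] h = 11, c = 4; 11 > 4 (want ≤)  FAIL
[5] max(11, 11, 4) = 11  OK
[6] h − b = 11 − 11 = 0  OK
[7] 11 mod 7 = 4  OK
[8] g + b = 11 + 11 = 22; 22 ≥ 22  OK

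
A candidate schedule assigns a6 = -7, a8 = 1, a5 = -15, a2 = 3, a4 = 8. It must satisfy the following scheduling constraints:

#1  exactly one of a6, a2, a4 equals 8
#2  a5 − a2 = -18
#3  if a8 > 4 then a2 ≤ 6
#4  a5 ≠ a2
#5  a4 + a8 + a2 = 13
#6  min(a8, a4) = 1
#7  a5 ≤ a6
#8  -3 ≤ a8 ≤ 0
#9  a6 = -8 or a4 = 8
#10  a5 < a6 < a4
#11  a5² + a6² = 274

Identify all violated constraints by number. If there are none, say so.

#1 a6=-7, a2=3, a4=8; 1 of them equals 8 — holds.
#2 a5 − a2 = -15 − 3 = -18 — holds.
#3 a8 = 1, not > 4; antecedent false, conditional vacuously true — holds.
#4 a5 = -15, a2 = 3; distinct — holds.
#5 a4 + a8 + a2 = 8 + 1 + 3 = 12, not 13 — does not hold.
#6 min(1, 8) = 1 — holds.
#7 a5 = -15, a6 = -7; -15 ≤ -7 — holds.
#8 a8 = 1 is outside [-3, 0] — does not hold.
#9 a6 = -7 ≠ -8, but a4 = 8 = 8 (second disjunct) — holds.
#10 values -15 < -7 < 8 — holds.
#11 a5² + a6² = (-15)² + (-7)² = 225 + 49 = 274 — holds.

No — constraints 5 and 8 are not satisfied.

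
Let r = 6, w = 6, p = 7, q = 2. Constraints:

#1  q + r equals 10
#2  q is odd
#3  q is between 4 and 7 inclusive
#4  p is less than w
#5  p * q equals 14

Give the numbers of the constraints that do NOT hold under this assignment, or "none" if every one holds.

Violated: 1, 2, 3, 4.

#1 q + r = 2 + 6 = 8, not 10  fails
#2 q = 2 is even  fails
#3 q = 2 is outside [4, 7]  fails
#4 p = 7, w = 6; 7 ≥ 6 (want <)  fails
#5 p * q = 7 * 2 = 14  holds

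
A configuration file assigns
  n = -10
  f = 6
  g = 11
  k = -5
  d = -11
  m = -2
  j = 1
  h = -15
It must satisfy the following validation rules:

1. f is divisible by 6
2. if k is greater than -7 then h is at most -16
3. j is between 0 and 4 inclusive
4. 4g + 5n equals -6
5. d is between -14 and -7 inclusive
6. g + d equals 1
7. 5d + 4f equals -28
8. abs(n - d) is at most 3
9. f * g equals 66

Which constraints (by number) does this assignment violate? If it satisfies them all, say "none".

1. 6 / 6 = 1, so 6 divides 6 — OK.
2. k = -5 > -7, so we need h ≤ -16; but h = -15 > -16 — violated.
3. j = 1 lies in [0, 4] — OK.
4. 4g + 5n = 4(11) + 5(-10) = -6 — OK.
5. d = -11 lies in [-14, -7] — OK.
6. g + d = 11 + (-11) = 0, not 1 — violated.
7. 5d + 4f = 5(-11) + 4(6) = -31, not -28 — violated.
8. abs(-10 - (-11)) = 1; 1 ≤ 3 — OK.
9. f * g = 6 * 11 = 66 — OK.

The assignment fails constraints 2, 6, 7.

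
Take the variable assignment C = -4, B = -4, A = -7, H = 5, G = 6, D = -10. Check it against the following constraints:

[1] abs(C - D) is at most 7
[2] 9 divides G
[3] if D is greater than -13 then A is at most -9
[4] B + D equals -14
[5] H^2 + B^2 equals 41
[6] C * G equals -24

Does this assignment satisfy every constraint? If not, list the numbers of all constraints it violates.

[1] abs(-4 - (-10)) = 6; 6 ≤ 7 — holds.
[2] 6 = 9*0 + 6, so 9 does not divide 6 — does not hold.
[3] D = -10 > -13, so we need A ≤ -9; but A = -7 > -9 — does not hold.
[4] B + D = -4 + (-10) = -14 — holds.
[5] H^2 + B^2 = 5^2 + (-4)^2 = 25 + 16 = 41 — holds.
[6] C * G = -4 * 6 = -24 — holds.

No — constraints 2, 3 are not satisfied.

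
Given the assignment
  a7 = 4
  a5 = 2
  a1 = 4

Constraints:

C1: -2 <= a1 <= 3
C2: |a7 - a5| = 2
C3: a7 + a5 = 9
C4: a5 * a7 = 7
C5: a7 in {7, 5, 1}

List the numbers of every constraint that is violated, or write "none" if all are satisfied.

C1: a1 = 4 is outside [-2, 3] — does not hold.
C2: |4 - 2| = 2 — holds.
C3: a7 + a5 = 4 + 2 = 6, not 9 — does not hold.
C4: a5 * a7 = 2 * 4 = 8, not 7 — does not hold.
C5: a7 = 4 is not in {7, 5, 1} — does not hold.

Constraints 1, 3, 4, and 5 do not hold.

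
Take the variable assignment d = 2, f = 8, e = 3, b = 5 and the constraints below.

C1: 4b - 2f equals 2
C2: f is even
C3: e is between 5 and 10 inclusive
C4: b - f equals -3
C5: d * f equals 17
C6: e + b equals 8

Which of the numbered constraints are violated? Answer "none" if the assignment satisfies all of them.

C1: 4b - 2f = 4(5) - 2(8) = 4, not 2 — violated.
C2: f = 8 is even — satisfied.
C3: e = 3 is outside [5, 10] — violated.
C4: b - f = 5 - 8 = -3 — satisfied.
C5: d * f = 2 * 8 = 16, not 17 — violated.
C6: e + b = 3 + 5 = 8 — satisfied.

No — constraints 1, 3, 5 are not satisfied.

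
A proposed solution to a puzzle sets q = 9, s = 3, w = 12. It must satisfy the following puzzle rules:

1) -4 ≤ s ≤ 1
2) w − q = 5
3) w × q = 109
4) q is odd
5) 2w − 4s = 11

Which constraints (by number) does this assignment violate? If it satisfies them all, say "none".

1) s = 3 is outside [-4, 1]  FAIL
2) w − q = 12 − 9 = 3, not 5  FAIL
3) w × q = 12 × 9 = 108, not 109  FAIL
4) q = 9 is odd  OK
5) 2w − 4s = 2(12) − 4(3) = 12, not 11  FAIL

No — constraints 1, 2, 3, and 5 are not satisfied.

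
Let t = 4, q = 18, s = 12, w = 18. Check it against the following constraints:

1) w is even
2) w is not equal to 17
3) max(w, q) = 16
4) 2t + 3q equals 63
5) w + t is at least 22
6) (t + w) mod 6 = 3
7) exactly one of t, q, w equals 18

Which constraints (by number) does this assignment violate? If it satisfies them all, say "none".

1) w = 18 is even — holds.
2) w = 18, and 18 ≠ 17 — holds.
3) max(18, 18) = 18, not 16 — does not hold.
4) 2t + 3q = 2(4) + 3(18) = 62, not 63 — does not hold.
5) w + t = 18 + 4 = 22; 22 ≥ 22 — holds.
6) t + w = 22; 22 mod 6 = 4, not 3 — does not hold.
7) t=4, q=18, w=18; 2 of them equal 18, not exactly one — does not hold.

The assignment fails constraints 3, 4, 6, and 7.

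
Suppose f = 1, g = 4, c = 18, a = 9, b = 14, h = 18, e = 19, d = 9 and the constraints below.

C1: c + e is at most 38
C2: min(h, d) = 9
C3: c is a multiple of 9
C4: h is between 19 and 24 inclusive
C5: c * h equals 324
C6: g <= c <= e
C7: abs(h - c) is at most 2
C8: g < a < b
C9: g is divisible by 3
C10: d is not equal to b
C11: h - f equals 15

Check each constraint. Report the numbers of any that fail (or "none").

Constraints 4, 9, and 11 are violated.

C1: c + e = 18 + 19 = 37; 37 ≤ 38 — holds.
C2: min(18, 9) = 9 — holds.
C3: 18 / 9 = 2, so 9 divides 18 — holds.
C4: h = 18 is outside [19, 24] — does not hold.
C5: c * h = 18 * 18 = 324 — holds.
C6: values 4 <= 18 <= 19 — holds.
C7: abs(18 - 18) = 0; 0 ≤ 2 — holds.
C8: values 4 < 9 < 14 — holds.
C9: 4 = 3*1 + 1, so 3 does not divide 4 — does not hold.
C10: d = 9, b = 14; distinct — holds.
C11: h - f = 18 - 1 = 17, not 15 — does not hold.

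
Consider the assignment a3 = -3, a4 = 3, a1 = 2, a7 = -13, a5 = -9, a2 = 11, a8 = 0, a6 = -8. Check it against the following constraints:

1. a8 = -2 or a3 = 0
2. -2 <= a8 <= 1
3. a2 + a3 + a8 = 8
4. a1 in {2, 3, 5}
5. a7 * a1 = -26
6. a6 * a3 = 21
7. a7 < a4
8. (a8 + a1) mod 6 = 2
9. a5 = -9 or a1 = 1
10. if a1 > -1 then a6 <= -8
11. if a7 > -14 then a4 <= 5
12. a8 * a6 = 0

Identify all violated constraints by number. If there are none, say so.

Constraints 1, 6 are violated.

1. a8 = 0 ≠ -2 and a3 = -3 ≠ 0; both disjuncts false  fails
2. a8 = 0 lies in [-2, 1]  holds
3. a2 + a3 + a8 = 11 + (-3) + 0 = 8  holds
4. a1 = 2 is in {2, 3, 5}  holds
5. a7 * a1 = -13 * 2 = -26  holds
6. a6 * a3 = -8 * (-3) = 24, not 21  fails
7. a7 = -13, a4 = 3; -13 < 3  holds
8. a8 + a1 = 2; 2 mod 6 = 2  holds
9. a5 = -9 = -9 (first disjunct)  holds
10. a1 = 2 > -1, so we need a6 ≤ -8; a6 = -8 ≤ -8  holds
11. a7 = -13 > -14, so we need a4 ≤ 5; a4 = 3 ≤ 5  holds
12. a8 * a6 = 0 * (-8) = 0  holds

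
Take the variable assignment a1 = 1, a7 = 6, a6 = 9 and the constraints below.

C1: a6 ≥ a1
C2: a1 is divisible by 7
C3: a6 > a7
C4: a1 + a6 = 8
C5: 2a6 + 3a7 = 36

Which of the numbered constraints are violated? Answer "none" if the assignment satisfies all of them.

C1: a6 = 9, a1 = 1; 9 ≥ 1 — holds.
C2: 1 = 7×0 + 1, so 7 does not divide 1 — fails.
C3: a6 = 9, a7 = 6; 9 > 6 — holds.
C4: a1 + a6 = 1 + 9 = 10, not 8 — fails.
C5: 2a6 + 3a7 = 2(9) + 3(6) = 36 — holds.

The assignment fails constraints 2 and 4.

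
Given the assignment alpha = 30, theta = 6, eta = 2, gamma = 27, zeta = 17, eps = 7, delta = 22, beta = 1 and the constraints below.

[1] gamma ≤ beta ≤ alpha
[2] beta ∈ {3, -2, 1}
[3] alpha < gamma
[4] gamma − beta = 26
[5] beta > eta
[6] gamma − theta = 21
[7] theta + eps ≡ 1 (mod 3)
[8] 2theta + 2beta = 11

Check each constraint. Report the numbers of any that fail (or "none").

[1] values 27, 1, 30; gamma = 27 is not ≤ beta = 1  no
[2] beta = 1 is in {3, -2, 1}  yes
[3] alpha = 30, gamma = 27; 30 ≥ 27 (want <)  no
[4] gamma − beta = 27 − 1 = 26  yes
[5] beta = 1, eta = 2; 1 ≤ 2 (want >)  no
[6] gamma − theta = 27 − 6 = 21  yes
[7] theta + eps = 13; 13 mod 3 = 1  yes
[8] 2theta + 2beta = 2(6) + 2(1) = 14, not 11  no

No — constraints 1, 3, 5, and 8 are not satisfied.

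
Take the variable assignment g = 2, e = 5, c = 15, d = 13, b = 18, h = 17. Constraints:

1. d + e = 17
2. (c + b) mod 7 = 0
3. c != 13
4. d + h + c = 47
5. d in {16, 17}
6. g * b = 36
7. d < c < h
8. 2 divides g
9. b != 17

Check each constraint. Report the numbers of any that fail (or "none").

1. d + e = 13 + 5 = 18, not 17 — violated.
2. c + b = 33; 33 mod 7 = 5, not 0 — violated.
3. c = 15, and 15 ≠ 13 — OK.
4. d + h + c = 13 + 17 + 15 = 45, not 47 — violated.
5. d = 13 is not in {16, 17} — violated.
6. g * b = 2 * 18 = 36 — OK.
7. values 13 < 15 < 17 — OK.
8. 2 / 2 = 1, so 2 divides 2 — OK.
9. b = 18, and 18 ≠ 17 — OK.

Violated: 1, 2, 4, and 5.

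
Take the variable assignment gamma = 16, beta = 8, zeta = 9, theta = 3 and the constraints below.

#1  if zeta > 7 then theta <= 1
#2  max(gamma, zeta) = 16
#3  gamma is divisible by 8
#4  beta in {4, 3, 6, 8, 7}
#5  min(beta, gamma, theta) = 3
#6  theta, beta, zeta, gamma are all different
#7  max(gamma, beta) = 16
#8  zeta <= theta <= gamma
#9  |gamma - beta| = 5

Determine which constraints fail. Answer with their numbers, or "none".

Violated: 1, 8, and 9.

#1 zeta = 9 > 7, so we need theta ≤ 1; but theta = 3 > 1 — fails.
#2 max(16, 9) = 16 — holds.
#3 16 / 8 = 2, so 8 divides 16 — holds.
#4 beta = 8 is in {4, 3, 6, 8, 7} — holds.
#5 min(8, 16, 3) = 3 — holds.
#6 values 3, 8, 9, 16 are pairwise distinct — holds.
#7 max(16, 8) = 16 — holds.
#8 values 9, 3, 16; zeta = 9 is not <= theta = 3 — fails.
#9 |16 - 8| = 8, not 5 — fails.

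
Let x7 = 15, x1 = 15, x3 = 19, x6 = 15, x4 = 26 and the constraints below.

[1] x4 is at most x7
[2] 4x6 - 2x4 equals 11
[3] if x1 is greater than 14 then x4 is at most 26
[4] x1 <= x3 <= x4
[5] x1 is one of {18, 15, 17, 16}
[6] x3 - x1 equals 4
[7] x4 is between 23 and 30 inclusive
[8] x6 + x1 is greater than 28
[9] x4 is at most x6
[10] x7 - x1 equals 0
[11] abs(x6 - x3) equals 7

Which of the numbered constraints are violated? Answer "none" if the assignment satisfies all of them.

[1] x4 = 26, x7 = 15; 26 > 15 (want ≤)  false
[2] 4x6 - 2x4 = 4(15) - 2(26) = 8, not 11  false
[3] x1 = 15 > 14, so we need x4 ≤ 26; x4 = 26 ≤ 26  true
[4] values 15 <= 19 <= 26  true
[5] x1 = 15 is in {18, 15, 17, 16}  true
[6] x3 - x1 = 19 - 15 = 4  true
[7] x4 = 26 lies in [23, 30]  true
[8] x6 + x1 = 15 + 15 = 30; 30 > 28  true
[9] x4 = 26, x6 = 15; 26 > 15 (want ≤)  false
[10] x7 - x1 = 15 - 15 = 0  true
[11] abs(15 - 19) = 4, not 7  false

Violated: 1, 2, 9, and 11.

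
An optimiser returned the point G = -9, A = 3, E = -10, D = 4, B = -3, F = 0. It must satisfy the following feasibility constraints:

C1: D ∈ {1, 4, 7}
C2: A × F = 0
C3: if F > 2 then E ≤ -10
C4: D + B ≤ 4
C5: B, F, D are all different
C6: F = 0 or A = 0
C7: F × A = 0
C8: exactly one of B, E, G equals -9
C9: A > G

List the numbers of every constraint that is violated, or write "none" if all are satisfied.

None — every constraint holds.

C1: D = 4 is in {1, 4, 7}  OK
C2: A × F = 3 × 0 = 0  OK
C3: F = 0, not > 2; antecedent false, conditional vacuously true  OK
C4: D + B = 4 + (-3) = 1; 1 ≤ 4  OK
C5: values -3, 0, 4 are pairwise distinct  OK
C6: F = 0 = 0 (first disjunct)  OK
C7: F × A = 0 × 3 = 0  OK
C8: B=-3, E=-10, G=-9; 1 of them equals -9  OK
C9: A = 3, G = -9; 3 > -9  OK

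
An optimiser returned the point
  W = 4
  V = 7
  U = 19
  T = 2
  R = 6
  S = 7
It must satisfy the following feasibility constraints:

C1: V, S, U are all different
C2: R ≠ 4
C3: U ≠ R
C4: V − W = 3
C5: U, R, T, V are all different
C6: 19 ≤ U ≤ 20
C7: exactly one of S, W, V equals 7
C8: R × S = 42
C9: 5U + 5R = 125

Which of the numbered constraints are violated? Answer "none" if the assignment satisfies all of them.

C1: V = S = 7, not all different  fails
C2: R = 6, and 6 ≠ 4  holds
C3: U = 19, R = 6; distinct  holds
C4: V − W = 7 − 4 = 3  holds
C5: values 19, 6, 2, 7 are pairwise distinct  holds
C6: U = 19 lies in [19, 20]  holds
C7: S=7, W=4, V=7; 2 of them equal 7, not exactly one  fails
C8: R × S = 6 × 7 = 42  holds
C9: 5U + 5R = 5(19) + 5(6) = 125  holds

Constraints 1 and 7 are violated.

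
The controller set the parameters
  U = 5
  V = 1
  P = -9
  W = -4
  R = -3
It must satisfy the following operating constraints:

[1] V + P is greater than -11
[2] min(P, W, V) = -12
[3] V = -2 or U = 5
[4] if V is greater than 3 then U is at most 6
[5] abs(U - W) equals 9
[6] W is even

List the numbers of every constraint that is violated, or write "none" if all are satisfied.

[1] V + P = 1 + (-9) = -8; -8 > -11 — OK.
[2] min(-9, -4, 1) = -9, not -12 — violated.
[3] V = 1 ≠ -2, but U = 5 = 5 (second disjunct) — OK.
[4] V = 1, not > 3; antecedent false, conditional vacuously true — OK.
[5] abs(5 - (-4)) = 9 — OK.
[6] W = -4 is even — OK.

The assignment fails constraint 2.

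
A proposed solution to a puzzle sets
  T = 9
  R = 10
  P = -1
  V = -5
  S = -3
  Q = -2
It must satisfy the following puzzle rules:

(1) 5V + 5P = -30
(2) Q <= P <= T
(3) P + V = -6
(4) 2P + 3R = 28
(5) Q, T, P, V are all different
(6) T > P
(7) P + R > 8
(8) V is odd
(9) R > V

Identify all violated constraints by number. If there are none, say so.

Yes — all constraints hold.

(1) 5V + 5P = 5(-5) + 5(-1) = -30 — OK.
(2) values -2 <= -1 <= 9 — OK.
(3) P + V = -1 + (-5) = -6 — OK.
(4) 2P + 3R = 2(-1) + 3(10) = 28 — OK.
(5) values -2, 9, -1, -5 are pairwise distinct — OK.
(6) T = 9, P = -1; 9 > -1 — OK.
(7) P + R = -1 + 10 = 9; 9 > 8 — OK.
(8) V = -5 is odd — OK.
(9) R = 10, V = -5; 10 > -5 — OK.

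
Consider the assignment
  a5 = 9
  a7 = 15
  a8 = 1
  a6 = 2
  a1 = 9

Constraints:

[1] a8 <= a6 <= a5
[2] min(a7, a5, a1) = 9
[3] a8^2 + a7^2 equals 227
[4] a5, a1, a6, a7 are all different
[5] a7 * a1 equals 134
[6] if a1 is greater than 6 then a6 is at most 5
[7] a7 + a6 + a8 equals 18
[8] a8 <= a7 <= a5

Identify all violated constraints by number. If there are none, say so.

The assignment fails constraints 3, 4, 5, and 8.

[1] values 1 <= 2 <= 9 — OK.
[2] min(15, 9, 9) = 9 — OK.
[3] a8^2 + a7^2 = 1^2 + 15^2 = 1 + 225 = 226, not 227 — violated.
[4] a5 = a1 = 9, not all different — violated.
[5] a7 * a1 = 15 * 9 = 135, not 134 — violated.
[6] a1 = 9 > 6, so we need a6 ≤ 5; a6 = 2 ≤ 5 — OK.
[7] a7 + a6 + a8 = 15 + 2 + 1 = 18 — OK.
[8] values 1, 15, 9; a7 = 15 is not <= a5 = 9 — violated.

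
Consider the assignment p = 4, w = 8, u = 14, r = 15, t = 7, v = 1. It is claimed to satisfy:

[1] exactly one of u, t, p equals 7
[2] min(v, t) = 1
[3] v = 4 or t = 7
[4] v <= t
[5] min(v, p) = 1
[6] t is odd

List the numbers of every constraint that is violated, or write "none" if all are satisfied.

All constraints are satisfied.

[1] u=14, t=7, p=4; 1 of them equals 7  yes
[2] min(1, 7) = 1  yes
[3] v = 1 ≠ 4, but t = 7 = 7 (second disjunct)  yes
[4] v = 1, t = 7; 1 ≤ 7  yes
[5] min(1, 4) = 1  yes
[6] t = 7 is odd  yes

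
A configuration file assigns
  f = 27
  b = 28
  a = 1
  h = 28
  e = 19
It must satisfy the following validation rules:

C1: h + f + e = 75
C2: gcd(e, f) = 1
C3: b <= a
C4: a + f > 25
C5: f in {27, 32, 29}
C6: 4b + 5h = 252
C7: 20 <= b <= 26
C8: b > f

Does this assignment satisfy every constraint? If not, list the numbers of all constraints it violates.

No — constraints 1, 3, 7 are not satisfied.

C1: h + f + e = 28 + 27 + 19 = 74, not 75 — does not hold.
C2: gcd(19, 27) = 1 — holds.
C3: b = 28, a = 1; 28 > 1 (want ≤) — does not hold.
C4: a + f = 1 + 27 = 28; 28 > 25 — holds.
C5: f = 27 is in {27, 32, 29} — holds.
C6: 4b + 5h = 4(28) + 5(28) = 252 — holds.
C7: b = 28 is outside [20, 26] — does not hold.
C8: b = 28, f = 27; 28 > 27 — holds.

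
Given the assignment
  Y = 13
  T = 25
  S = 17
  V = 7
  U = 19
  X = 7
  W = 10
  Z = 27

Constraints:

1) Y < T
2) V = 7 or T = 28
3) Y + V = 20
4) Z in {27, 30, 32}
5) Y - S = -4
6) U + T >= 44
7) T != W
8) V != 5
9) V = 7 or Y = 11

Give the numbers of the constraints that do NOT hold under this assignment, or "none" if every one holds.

1) Y = 13, T = 25; 13 < 25 — holds.
2) V = 7 = 7 (first disjunct) — holds.
3) Y + V = 13 + 7 = 20 — holds.
4) Z = 27 is in {27, 30, 32} — holds.
5) Y - S = 13 - 17 = -4 — holds.
6) U + T = 19 + 25 = 44; 44 ≥ 44 — holds.
7) T = 25, W = 10; distinct — holds.
8) V = 7, and 7 ≠ 5 — holds.
9) V = 7 = 7 (first disjunct) — holds.

All constraints are satisfied.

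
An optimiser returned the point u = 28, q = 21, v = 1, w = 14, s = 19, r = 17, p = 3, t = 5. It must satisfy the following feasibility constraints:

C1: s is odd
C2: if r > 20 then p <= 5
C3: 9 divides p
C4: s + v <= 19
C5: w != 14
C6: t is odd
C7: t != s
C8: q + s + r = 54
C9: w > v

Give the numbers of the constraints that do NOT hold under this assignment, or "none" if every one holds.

No — constraints 3, 4, 5, 8 are not satisfied.

C1: s = 19 is odd  ✔
C2: r = 17, not > 20; antecedent false, conditional vacuously true  ✔
C3: 3 = 9*0 + 3, so 9 does not divide 3  ✘
C4: s + v = 19 + 1 = 20; 20 > 19, bound 19 not met  ✘
C5: w = 14, but 14 is required to differ  ✘
C6: t = 5 is odd  ✔
C7: t = 5, s = 19; distinct  ✔
C8: q + s + r = 21 + 19 + 17 = 57, not 54  ✘
C9: w = 14, v = 1; 14 > 1  ✔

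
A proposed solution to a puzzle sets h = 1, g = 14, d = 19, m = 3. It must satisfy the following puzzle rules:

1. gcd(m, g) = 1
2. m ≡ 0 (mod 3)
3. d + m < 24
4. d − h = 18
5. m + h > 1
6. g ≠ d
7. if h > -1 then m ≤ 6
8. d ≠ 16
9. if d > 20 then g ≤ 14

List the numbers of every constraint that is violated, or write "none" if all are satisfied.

Yes — all constraints hold.

1. gcd(3, 14) = 1 — holds.
2. 3 mod 3 = 0 — holds.
3. d + m = 19 + 3 = 22; 22 < 24 — holds.
4. d − h = 19 − 1 = 18 — holds.
5. m + h = 3 + 1 = 4; 4 > 1 — holds.
6. g = 14, d = 19; distinct — holds.
7. h = 1 > -1, so we need m ≤ 6; m = 3 ≤ 6 — holds.
8. d = 19, and 19 ≠ 16 — holds.
9. d = 19, not > 20; antecedent false, conditional vacuously true — holds.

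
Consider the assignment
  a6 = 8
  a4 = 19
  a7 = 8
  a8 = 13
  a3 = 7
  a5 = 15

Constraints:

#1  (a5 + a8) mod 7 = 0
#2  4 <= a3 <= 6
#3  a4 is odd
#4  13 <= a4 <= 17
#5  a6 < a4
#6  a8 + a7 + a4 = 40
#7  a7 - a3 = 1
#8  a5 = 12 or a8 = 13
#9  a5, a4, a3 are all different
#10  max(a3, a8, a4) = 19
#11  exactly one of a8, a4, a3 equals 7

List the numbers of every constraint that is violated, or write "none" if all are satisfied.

Constraints 2 and 4 are violated.

#1 a5 + a8 = 28; 28 mod 7 = 0 — OK.
#2 a3 = 7 is outside [4, 6] — violated.
#3 a4 = 19 is odd — OK.
#4 a4 = 19 is outside [13, 17] — violated.
#5 a6 = 8, a4 = 19; 8 < 19 — OK.
#6 a8 + a7 + a4 = 13 + 8 + 19 = 40 — OK.
#7 a7 - a3 = 8 - 7 = 1 — OK.
#8 a5 = 15 ≠ 12, but a8 = 13 = 13 (second disjunct) — OK.
#9 values 15, 19, 7 are pairwise distinct — OK.
#10 max(7, 13, 19) = 19 — OK.
#11 a8=13, a4=19, a3=7; 1 of them equals 7 — OK.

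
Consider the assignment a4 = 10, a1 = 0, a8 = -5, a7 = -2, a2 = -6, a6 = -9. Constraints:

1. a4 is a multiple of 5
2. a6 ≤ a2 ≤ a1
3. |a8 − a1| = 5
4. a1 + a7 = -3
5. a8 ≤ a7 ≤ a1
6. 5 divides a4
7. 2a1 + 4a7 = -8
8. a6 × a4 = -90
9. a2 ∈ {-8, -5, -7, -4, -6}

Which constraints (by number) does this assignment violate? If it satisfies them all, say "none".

The assignment fails constraint 4.

1. 10 / 5 = 2, so 5 divides 10  ✔
2. values -9 ≤ -6 ≤ 0  ✔
3. |-5 − 0| = 5  ✔
4. a1 + a7 = 0 + (-2) = -2, not -3  ✘
5. values -5 ≤ -2 ≤ 0  ✔
6. 10 / 5 = 2, so 5 divides 10  ✔
7. 2a1 + 4a7 = 2(0) + 4(-2) = -8  ✔
8. a6 × a4 = -9 × 10 = -90  ✔
9. a2 = -6 is in {-8, -5, -7, -4, -6}  ✔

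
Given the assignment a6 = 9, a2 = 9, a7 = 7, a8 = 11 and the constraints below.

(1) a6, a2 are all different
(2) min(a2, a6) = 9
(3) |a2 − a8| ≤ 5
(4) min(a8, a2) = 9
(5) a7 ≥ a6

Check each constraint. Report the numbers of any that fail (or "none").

(1) a6 = a2 = 9, not all different — does not hold.
(2) min(9, 9) = 9 — holds.
(3) |9 − 11| = 2; 2 ≤ 5 — holds.
(4) min(11, 9) = 9 — holds.
(5) a7 = 7, a6 = 9; 7 < 9 (want ≥) — does not hold.

Violated: 1 and 5.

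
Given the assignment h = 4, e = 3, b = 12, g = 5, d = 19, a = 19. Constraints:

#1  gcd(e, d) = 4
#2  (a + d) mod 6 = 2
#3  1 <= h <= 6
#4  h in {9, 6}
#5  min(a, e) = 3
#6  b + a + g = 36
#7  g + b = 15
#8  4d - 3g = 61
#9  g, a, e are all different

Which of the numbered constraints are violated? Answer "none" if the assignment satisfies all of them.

Constraints 1, 4, 7 are violated.

#1 gcd(3, 19) = 1, not 4  ✗
#2 a + d = 38; 38 mod 6 = 2  ✓
#3 h = 4 lies in [1, 6]  ✓
#4 h = 4 is not in {9, 6}  ✗
#5 min(19, 3) = 3  ✓
#6 b + a + g = 12 + 19 + 5 = 36  ✓
#7 g + b = 5 + 12 = 17, not 15  ✗
#8 4d - 3g = 4(19) - 3(5) = 61  ✓
#9 values 5, 19, 3 are pairwise distinct  ✓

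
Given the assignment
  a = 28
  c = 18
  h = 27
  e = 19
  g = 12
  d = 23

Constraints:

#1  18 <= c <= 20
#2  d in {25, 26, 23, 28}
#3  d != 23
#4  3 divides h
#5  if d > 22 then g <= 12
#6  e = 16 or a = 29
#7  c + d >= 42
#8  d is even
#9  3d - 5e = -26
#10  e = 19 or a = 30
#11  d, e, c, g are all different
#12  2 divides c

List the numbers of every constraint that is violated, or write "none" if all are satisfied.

#1 c = 18 lies in [18, 20] — holds.
#2 d = 23 is in {25, 26, 23, 28} — holds.
#3 d = 23, but 23 is required to differ — does not hold.
#4 27 / 3 = 9, so 3 divides 27 — holds.
#5 d = 23 > 22, so we need g ≤ 12; g = 12 ≤ 12 — holds.
#6 e = 19 ≠ 16 and a = 28 ≠ 29; both disjuncts false — does not hold.
#7 c + d = 18 + 23 = 41; 41 < 42, bound 42 not met — does not hold.
#8 d = 23 is odd — does not hold.
#9 3d - 5e = 3(23) - 5(19) = -26 — holds.
#10 e = 19 = 19 (first disjunct) — holds.
#11 values 23, 19, 18, 12 are pairwise distinct — holds.
#12 18 / 2 = 9, so 2 divides 18 — holds.

Constraints 3, 6, 7, and 8 are violated.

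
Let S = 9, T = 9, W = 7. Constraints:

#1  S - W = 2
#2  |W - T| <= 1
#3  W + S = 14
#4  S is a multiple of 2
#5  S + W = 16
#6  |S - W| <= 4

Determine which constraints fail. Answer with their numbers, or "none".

The assignment fails constraints 2, 3, and 4.

#1 S - W = 9 - 7 = 2 — holds.
#2 |7 - 9| = 2; 2 > 1, exceeds bound 1 — fails.
#3 W + S = 7 + 9 = 16, not 14 — fails.
#4 9 = 2*4 + 1, so 2 does not divide 9 — fails.
#5 S + W = 9 + 7 = 16 — holds.
#6 |9 - 7| = 2; 2 ≤ 4 — holds.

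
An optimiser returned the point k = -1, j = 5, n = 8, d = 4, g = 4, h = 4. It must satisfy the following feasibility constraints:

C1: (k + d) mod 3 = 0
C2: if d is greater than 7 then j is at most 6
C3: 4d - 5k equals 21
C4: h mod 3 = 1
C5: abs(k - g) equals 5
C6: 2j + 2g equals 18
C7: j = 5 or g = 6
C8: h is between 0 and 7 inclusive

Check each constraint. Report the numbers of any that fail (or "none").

C1: k + d = 3; 3 mod 3 = 0  holds
C2: d = 4, not > 7; antecedent false, conditional vacuously true  holds
C3: 4d - 5k = 4(4) - 5(-1) = 21  holds
C4: 4 mod 3 = 1  holds
C5: abs(-1 - 4) = 5  holds
C6: 2j + 2g = 2(5) + 2(4) = 18  holds
C7: j = 5 = 5 (first disjunct)  holds
C8: h = 4 lies in [0, 7]  holds

No violations.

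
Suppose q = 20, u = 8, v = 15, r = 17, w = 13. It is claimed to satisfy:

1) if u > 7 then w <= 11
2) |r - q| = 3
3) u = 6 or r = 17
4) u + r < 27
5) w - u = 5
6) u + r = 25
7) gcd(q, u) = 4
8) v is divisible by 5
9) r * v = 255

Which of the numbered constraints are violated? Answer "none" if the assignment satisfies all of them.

The assignment fails constraint 1.

1) u = 8 > 7, so we need w ≤ 11; but w = 13 > 11 — violated.
2) |17 - 20| = 3 — OK.
3) u = 8 ≠ 6, but r = 17 = 17 (second disjunct) — OK.
4) u + r = 8 + 17 = 25; 25 < 27 — OK.
5) w - u = 13 - 8 = 5 — OK.
6) u + r = 8 + 17 = 25 — OK.
7) gcd(20, 8) = 4 — OK.
8) 15 / 5 = 3, so 5 divides 15 — OK.
9) r * v = 17 * 15 = 255 — OK.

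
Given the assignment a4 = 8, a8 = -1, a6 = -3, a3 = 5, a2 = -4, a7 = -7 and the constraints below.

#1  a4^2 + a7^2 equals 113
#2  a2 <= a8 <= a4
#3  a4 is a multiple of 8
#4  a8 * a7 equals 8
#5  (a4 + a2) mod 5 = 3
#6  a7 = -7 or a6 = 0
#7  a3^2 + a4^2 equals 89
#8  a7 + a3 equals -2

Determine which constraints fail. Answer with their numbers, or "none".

#1 a4^2 + a7^2 = 8^2 + (-7)^2 = 64 + 49 = 113 — satisfied.
#2 values -4 <= -1 <= 8 — satisfied.
#3 8 / 8 = 1, so 8 divides 8 — satisfied.
#4 a8 * a7 = -1 * (-7) = 7, not 8 — violated.
#5 a4 + a2 = 4; 4 mod 5 = 4, not 3 — violated.
#6 a7 = -7 = -7 (first disjunct) — satisfied.
#7 a3^2 + a4^2 = 5^2 + 8^2 = 25 + 64 = 89 — satisfied.
#8 a7 + a3 = -7 + 5 = -2 — satisfied.

Constraints 4, 5 do not hold.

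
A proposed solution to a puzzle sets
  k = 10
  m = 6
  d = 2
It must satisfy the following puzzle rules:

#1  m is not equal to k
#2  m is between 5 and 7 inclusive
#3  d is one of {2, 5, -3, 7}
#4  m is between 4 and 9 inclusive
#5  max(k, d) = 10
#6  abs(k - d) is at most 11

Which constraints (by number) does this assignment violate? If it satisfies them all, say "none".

#1 m = 6, k = 10; distinct — holds.
#2 m = 6 lies in [5, 7] — holds.
#3 d = 2 is in {2, 5, -3, 7} — holds.
#4 m = 6 lies in [4, 9] — holds.
#5 max(10, 2) = 10 — holds.
#6 abs(10 - 2) = 8; 8 ≤ 11 — holds.

None — every constraint holds.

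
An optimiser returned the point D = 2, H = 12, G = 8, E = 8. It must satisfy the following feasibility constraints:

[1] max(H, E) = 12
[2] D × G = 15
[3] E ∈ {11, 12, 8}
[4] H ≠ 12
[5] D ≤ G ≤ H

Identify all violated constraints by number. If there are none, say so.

[1] max(12, 8) = 12 — satisfied.
[2] D × G = 2 × 8 = 16, not 15 — violated.
[3] E = 8 is in {11, 12, 8} — satisfied.
[4] H = 12, but 12 is required to differ — violated.
[5] values 2 ≤ 8 ≤ 12 — satisfied.

Violated: 2 and 4.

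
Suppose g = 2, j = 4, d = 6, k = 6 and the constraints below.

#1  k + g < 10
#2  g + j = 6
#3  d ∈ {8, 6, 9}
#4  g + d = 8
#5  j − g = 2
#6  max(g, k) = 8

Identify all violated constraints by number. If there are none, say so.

Constraint 6 is violated.

#1 k + g = 6 + 2 = 8; 8 < 10  true
#2 g + j = 2 + 4 = 6  true
#3 d = 6 is in {8, 6, 9}  true
#4 g + d = 2 + 6 = 8  true
#5 j − g = 4 − 2 = 2  true
#6 max(2, 6) = 6, not 8  false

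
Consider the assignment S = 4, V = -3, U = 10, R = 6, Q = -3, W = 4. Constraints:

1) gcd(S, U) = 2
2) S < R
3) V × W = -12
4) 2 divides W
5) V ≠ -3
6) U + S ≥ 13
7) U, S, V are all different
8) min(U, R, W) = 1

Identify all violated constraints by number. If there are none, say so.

Constraints 5, 8 do not hold.

1) gcd(4, 10) = 2  holds
2) S = 4, R = 6; 4 < 6  holds
3) V × W = -3 × 4 = -12  holds
4) 4 / 2 = 2, so 2 divides 4  holds
5) V = -3, but -3 is required to differ  fails
6) U + S = 10 + 4 = 14; 14 ≥ 13  holds
7) values 10, 4, -3 are pairwise distinct  holds
8) min(10, 6, 4) = 4, not 1  fails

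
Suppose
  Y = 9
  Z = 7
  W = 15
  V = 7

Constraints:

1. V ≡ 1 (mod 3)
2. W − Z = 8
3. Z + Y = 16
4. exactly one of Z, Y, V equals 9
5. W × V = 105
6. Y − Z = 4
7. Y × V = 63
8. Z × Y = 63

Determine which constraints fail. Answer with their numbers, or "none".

No — constraint 6 is not satisfied.

1. 7 mod 3 = 1  true
2. W − Z = 15 − 7 = 8  true
3. Z + Y = 7 + 9 = 16  true
4. Z=7, Y=9, V=7; 1 of them equals 9  true
5. W × V = 15 × 7 = 105  true
6. Y − Z = 9 − 7 = 2, not 4  false
7. Y × V = 9 × 7 = 63  true
8. Z × Y = 7 × 9 = 63  true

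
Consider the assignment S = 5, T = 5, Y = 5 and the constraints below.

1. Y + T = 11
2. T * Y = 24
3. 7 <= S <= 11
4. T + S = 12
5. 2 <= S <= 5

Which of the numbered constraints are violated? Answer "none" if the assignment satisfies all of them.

The assignment fails constraints 1, 2, 3, and 4.

1. Y + T = 5 + 5 = 10, not 11  ✗
2. T * Y = 5 * 5 = 25, not 24  ✗
3. S = 5 is outside [7, 11]  ✗
4. T + S = 5 + 5 = 10, not 12  ✗
5. S = 5 lies in [2, 5]  ✓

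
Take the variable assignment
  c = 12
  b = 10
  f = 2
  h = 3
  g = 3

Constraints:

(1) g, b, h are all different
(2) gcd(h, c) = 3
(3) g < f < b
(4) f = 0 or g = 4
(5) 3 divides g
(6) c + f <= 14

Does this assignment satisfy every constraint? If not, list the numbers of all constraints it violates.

(1) g = h = 3, not all different  ✗
(2) gcd(3, 12) = 3  ✓
(3) values 3, 2, 10; g = 3 is not < f = 2  ✗
(4) f = 2 ≠ 0 and g = 3 ≠ 4; both disjuncts false  ✗
(5) 3 / 3 = 1, so 3 divides 3  ✓
(6) c + f = 12 + 2 = 14; 14 ≤ 14  ✓

No — constraints 1, 3, and 4 are not satisfied.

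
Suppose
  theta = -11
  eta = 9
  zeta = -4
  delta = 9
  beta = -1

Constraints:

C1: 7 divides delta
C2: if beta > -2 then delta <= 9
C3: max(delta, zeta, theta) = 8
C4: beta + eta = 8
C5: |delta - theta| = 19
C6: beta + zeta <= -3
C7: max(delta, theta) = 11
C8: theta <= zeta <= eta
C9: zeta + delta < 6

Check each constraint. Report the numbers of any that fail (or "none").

C1: 9 = 7*1 + 2, so 7 does not divide 9  fails
C2: beta = -1 > -2, so we need delta ≤ 9; delta = 9 ≤ 9  holds
C3: max(9, -4, -11) = 9, not 8  fails
C4: beta + eta = -1 + 9 = 8  holds
C5: |9 - (-11)| = 20, not 19  fails
C6: beta + zeta = -1 + (-4) = -5; -5 ≤ -3  holds
C7: max(9, -11) = 9, not 11  fails
C8: values -11 <= -4 <= 9  holds
C9: zeta + delta = -4 + 9 = 5; 5 < 6  holds

No — constraints 1, 3, 5, and 7 are not satisfied.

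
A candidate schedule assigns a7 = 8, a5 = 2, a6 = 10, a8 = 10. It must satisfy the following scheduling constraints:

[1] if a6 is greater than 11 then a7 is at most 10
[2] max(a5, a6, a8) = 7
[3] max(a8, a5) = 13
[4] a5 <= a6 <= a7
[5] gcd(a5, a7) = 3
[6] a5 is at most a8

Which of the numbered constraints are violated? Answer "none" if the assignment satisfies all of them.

No — constraints 2, 3, 4, and 5 are not satisfied.

[1] a6 = 10, not > 11; antecedent false, conditional vacuously true  ✔
[2] max(2, 10, 10) = 10, not 7  ✘
[3] max(10, 2) = 10, not 13  ✘
[4] values 2, 10, 8; a6 = 10 is not <= a7 = 8  ✘
[5] gcd(2, 8) = 2, not 3  ✘
[6] a5 = 2, a8 = 10; 2 ≤ 10  ✔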